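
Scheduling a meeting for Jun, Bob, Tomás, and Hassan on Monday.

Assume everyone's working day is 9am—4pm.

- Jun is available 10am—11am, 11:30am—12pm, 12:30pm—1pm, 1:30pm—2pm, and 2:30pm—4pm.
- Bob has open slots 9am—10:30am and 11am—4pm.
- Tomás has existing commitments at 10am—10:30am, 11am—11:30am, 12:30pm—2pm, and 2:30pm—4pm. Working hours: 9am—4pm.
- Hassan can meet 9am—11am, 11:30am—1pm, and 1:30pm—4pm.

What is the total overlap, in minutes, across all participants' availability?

Tomás free within 09:00–16:00: 09:00–10:00, 10:30–11:00, 11:30–12:30, 14:00–14:30.
Jun ∩ Bob: 10:00–10:30, 11:30–12:00, 12:30–13:00, 13:30–14:00, 14:30–16:00.
Jun ∩ Bob ∩ Tomás: 11:30–12:00.
Jun ∩ Bob ∩ Tomás ∩ Hassan: 11:30–12:00.
Total common minutes: 30.

30 minutes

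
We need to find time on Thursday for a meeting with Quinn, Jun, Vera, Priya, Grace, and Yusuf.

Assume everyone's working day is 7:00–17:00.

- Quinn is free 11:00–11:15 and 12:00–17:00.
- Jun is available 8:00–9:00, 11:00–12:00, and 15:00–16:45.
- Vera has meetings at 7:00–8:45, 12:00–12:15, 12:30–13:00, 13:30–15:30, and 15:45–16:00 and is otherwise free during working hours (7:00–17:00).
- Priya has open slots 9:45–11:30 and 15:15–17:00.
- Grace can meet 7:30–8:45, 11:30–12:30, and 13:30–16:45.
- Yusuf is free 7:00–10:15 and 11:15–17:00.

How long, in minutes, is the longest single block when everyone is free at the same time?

45 minutes

Vera free within 07:00–17:00: 08:45–12:00, 12:15–12:30, 13:00–13:30, 15:30–15:45, 16:00–17:00.
Quinn ∩ Jun: 11:00–11:15, 15:00–16:45.
Quinn ∩ Jun ∩ Vera: 11:00–11:15, 15:30–15:45, 16:00–16:45.
Quinn ∩ Jun ∩ Vera ∩ Priya: 11:00–11:15, 15:30–15:45, 16:00–16:45.
Quinn ∩ Jun ∩ Vera ∩ Priya ∩ Grace: 15:30–15:45, 16:00–16:45.
Quinn ∩ Jun ∩ Vera ∩ Priya ∩ Grace ∩ Yusuf: 15:30–15:45, 16:00–16:45.
Common window lengths: 15, 45 min; longest is 45.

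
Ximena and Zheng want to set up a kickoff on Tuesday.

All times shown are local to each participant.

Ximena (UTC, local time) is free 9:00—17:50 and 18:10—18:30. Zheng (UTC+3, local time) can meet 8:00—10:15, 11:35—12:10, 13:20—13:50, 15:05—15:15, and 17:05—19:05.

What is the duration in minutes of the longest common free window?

120 minutes

Ximena → UTC: 09:00–17:50, 18:10–18:30.
Zheng → UTC: 05:00–07:15, 08:35–09:10, 10:20–10:50, 12:05–12:15, 14:05–16:05.
Ximena ∩ Zheng: 09:00–09:10, 10:20–10:50, 12:05–12:15, 14:05–16:05.
Common window lengths: 10, 30, 10, 120 min; longest is 120.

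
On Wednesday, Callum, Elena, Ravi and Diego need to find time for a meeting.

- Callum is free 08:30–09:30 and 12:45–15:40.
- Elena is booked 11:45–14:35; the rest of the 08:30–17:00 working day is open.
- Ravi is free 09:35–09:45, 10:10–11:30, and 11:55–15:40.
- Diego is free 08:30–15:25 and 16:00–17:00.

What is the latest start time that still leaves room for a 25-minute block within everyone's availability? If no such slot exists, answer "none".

15:00

Elena free within 08:30–17:00: 08:30–11:45, 14:35–17:00.
Callum ∩ Elena: 08:30–09:30, 14:35–15:40.
Callum ∩ Elena ∩ Ravi: 14:35–15:40.
Callum ∩ Elena ∩ Ravi ∩ Diego: 14:35–15:25.
Windows ≥ 25 min: 14:35–15:25.
Latest start in the last window 14:35–15:25 is 15:25 − 25 min = 15:00.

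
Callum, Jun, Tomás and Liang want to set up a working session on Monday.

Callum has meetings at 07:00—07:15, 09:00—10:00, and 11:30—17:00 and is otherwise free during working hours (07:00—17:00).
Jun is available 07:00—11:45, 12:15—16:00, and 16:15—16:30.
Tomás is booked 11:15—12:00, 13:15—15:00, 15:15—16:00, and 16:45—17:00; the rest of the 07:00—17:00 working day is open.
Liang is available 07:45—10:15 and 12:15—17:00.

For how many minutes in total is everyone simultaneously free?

Callum free within 07:00–17:00: 07:15–09:00, 10:00–11:30.
Tomás free within 07:00–17:00: 07:00–11:15, 12:00–13:15, 15:00–15:15, 16:00–16:45.
Callum ∩ Jun: 07:15–09:00, 10:00–11:30.
Callum ∩ Jun ∩ Tomás: 07:15–09:00, 10:00–11:15.
Callum ∩ Jun ∩ Tomás ∩ Liang: 07:45–09:00, 10:00–10:15.
Total common minutes: 75 + 15 = 90.

90 minutes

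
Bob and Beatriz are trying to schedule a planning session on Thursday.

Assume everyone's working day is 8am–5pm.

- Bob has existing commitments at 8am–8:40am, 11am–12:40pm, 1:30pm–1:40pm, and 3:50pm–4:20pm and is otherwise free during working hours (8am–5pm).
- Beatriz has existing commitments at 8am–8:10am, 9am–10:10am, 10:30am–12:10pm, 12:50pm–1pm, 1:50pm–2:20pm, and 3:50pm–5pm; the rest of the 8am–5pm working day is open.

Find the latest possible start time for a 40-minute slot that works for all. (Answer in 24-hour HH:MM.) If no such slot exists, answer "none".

15:10

Bob free within 08:00–17:00: 08:40–11:00, 12:40–13:30, 13:40–15:50, 16:20–17:00.
Beatriz free within 08:00–17:00: 08:10–09:00, 10:10–10:30, 12:10–12:50, 13:00–13:50, 14:20–15:50.
Bob ∩ Beatriz: 08:40–09:00, 10:10–10:30, 12:40–12:50, 13:00–13:30, 13:40–13:50, 14:20–15:50.
Windows ≥ 40 min: 14:20–15:50.
Latest start in the last window 14:20–15:50 is 15:50 − 40 min = 15:10.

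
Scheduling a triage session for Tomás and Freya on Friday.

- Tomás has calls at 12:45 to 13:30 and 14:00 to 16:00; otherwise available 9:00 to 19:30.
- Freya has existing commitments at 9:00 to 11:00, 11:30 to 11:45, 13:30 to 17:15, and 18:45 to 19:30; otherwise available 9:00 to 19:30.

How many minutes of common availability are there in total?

180 minutes

Tomás free within 09:00–19:30: 09:00–12:45, 13:30–14:00, 16:00–19:30.
Freya free within 09:00–19:30: 11:00–11:30, 11:45–13:30, 17:15–18:45.
Tomás ∩ Freya: 11:00–11:30, 11:45–12:45, 17:15–18:45.
Total common minutes: 30 + 60 + 90 = 180.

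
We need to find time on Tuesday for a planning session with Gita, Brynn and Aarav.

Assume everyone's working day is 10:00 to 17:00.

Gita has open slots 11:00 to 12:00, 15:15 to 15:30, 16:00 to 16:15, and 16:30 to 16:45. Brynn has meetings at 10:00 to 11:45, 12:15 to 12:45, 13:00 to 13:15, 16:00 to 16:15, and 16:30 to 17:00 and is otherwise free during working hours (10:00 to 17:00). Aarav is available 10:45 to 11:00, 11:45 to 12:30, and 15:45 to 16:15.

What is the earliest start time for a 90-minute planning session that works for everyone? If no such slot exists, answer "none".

Brynn free within 10:00–17:00: 11:45–12:15, 12:45–13:00, 13:15–16:00, 16:15–16:30.
Gita ∩ Brynn: 11:45–12:00, 15:15–15:30.
Gita ∩ Brynn ∩ Aarav: 11:45–12:00.
Windows ≥ 90 min: (none).

none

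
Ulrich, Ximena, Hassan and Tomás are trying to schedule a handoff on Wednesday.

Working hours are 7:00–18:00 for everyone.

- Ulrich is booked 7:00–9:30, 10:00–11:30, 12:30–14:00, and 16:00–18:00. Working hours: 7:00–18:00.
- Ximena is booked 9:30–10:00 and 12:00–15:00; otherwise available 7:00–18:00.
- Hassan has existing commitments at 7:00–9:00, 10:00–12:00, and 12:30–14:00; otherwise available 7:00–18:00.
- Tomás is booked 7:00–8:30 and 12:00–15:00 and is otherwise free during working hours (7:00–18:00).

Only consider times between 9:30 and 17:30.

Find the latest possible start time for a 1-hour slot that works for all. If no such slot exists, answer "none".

15:00

Ulrich free within 07:00–18:00: 09:30–10:00, 11:30–12:30, 14:00–16:00.
Ximena free within 07:00–18:00: 07:00–09:30, 10:00–12:00, 15:00–18:00.
Hassan free within 07:00–18:00: 09:00–10:00, 12:00–12:30, 14:00–18:00.
Tomás free within 07:00–18:00: 08:30–12:00, 15:00–18:00.
Ulrich ∩ Ximena: 11:30–12:00, 15:00–16:00.
Ulrich ∩ Ximena ∩ Hassan: 15:00–16:00.
Ulrich ∩ Ximena ∩ Hassan ∩ Tomás: 15:00–16:00.
Restricted to 09:30–17:30: 15:00–16:00.
Windows ≥ 60 min: 15:00–16:00.
Latest start in the last window 15:00–16:00 is 16:00 − 60 min = 15:00.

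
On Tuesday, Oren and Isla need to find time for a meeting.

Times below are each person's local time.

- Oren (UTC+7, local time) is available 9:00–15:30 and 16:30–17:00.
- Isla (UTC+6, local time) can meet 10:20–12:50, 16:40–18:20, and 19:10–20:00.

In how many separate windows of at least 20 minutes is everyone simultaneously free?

Oren → UTC: 02:00–08:30, 09:30–10:00.
Isla → UTC: 04:20–06:50, 10:40–12:20, 13:10–14:00.
Oren ∩ Isla: 04:20–06:50.
Windows ≥ 20 min: 04:20–06:50.
That's 1 window.

1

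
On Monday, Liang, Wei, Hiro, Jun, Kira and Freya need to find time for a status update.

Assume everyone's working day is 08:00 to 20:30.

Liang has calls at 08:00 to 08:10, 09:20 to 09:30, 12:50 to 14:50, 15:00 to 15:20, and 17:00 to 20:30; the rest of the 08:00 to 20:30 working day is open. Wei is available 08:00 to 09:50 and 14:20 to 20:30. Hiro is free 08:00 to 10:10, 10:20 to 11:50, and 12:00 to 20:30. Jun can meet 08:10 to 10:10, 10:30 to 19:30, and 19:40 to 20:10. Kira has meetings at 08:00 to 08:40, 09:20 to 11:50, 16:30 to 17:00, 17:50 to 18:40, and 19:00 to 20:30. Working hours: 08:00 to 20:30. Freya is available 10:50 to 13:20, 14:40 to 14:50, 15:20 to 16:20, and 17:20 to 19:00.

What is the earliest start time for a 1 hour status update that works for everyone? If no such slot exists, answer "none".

Liang free within 08:00–20:30: 08:10–09:20, 09:30–12:50, 14:50–15:00, 15:20–17:00.
Kira free within 08:00–20:30: 08:40–09:20, 11:50–16:30, 17:00–17:50, 18:40–19:00.
Liang ∩ Wei: 08:10–09:20, 09:30–09:50, 14:50–15:00, 15:20–17:00.
Liang ∩ Wei ∩ Hiro: 08:10–09:20, 09:30–09:50, 14:50–15:00, 15:20–17:00.
Liang ∩ Wei ∩ Hiro ∩ Jun: 08:10–09:20, 09:30–09:50, 14:50–15:00, 15:20–17:00.
Liang ∩ Wei ∩ Hiro ∩ Jun ∩ Kira: 08:40–09:20, 14:50–15:00, 15:20–16:30.
Liang ∩ Wei ∩ Hiro ∩ Jun ∩ Kira ∩ Freya: 15:20–16:20.
Windows ≥ 60 min: 15:20–16:20.
Earliest such window starts at 15:20.

15:20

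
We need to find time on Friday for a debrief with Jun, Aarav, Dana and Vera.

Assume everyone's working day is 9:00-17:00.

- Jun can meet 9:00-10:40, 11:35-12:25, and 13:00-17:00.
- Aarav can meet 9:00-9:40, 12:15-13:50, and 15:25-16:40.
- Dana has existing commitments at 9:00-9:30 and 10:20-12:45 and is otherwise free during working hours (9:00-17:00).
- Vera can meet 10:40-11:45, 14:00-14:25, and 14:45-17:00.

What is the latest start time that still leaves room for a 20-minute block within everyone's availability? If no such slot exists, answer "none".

Dana free within 09:00–17:00: 09:30–10:20, 12:45–17:00.
Jun ∩ Aarav: 09:00–09:40, 12:15–12:25, 13:00–13:50, 15:25–16:40.
Jun ∩ Aarav ∩ Dana: 09:30–09:40, 13:00–13:50, 15:25–16:40.
Jun ∩ Aarav ∩ Dana ∩ Vera: 15:25–16:40.
Windows ≥ 20 min: 15:25–16:40.
Latest start in the last window 15:25–16:40 is 16:40 − 20 min = 16:20.

16:20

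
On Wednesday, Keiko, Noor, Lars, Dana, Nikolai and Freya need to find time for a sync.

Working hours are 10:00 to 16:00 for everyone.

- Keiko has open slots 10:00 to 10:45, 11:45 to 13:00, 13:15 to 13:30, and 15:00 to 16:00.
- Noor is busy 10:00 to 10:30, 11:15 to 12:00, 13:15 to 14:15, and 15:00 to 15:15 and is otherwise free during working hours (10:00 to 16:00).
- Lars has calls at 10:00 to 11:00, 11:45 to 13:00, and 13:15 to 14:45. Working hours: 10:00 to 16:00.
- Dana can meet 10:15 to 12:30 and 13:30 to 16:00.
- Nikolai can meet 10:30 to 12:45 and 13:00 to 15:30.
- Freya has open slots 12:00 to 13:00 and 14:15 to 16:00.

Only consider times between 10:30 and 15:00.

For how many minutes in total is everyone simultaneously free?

0 minutes

Noor free within 10:00–16:00: 10:30–11:15, 12:00–13:15, 14:15–15:00, 15:15–16:00.
Lars free within 10:00–16:00: 11:00–11:45, 13:00–13:15, 14:45–16:00.
Keiko ∩ Noor: 10:30–10:45, 12:00–13:00, 15:15–16:00.
Keiko ∩ Noor ∩ Lars: 15:15–16:00.
Keiko ∩ Noor ∩ Lars ∩ Dana: 15:15–16:00.
Keiko ∩ Noor ∩ Lars ∩ Dana ∩ Nikolai: 15:15–15:30.
Keiko ∩ Noor ∩ Lars ∩ Dana ∩ Nikolai ∩ Freya: 15:15–15:30.
Restricted to 10:30–15:00: (none).
Total common minutes: 0.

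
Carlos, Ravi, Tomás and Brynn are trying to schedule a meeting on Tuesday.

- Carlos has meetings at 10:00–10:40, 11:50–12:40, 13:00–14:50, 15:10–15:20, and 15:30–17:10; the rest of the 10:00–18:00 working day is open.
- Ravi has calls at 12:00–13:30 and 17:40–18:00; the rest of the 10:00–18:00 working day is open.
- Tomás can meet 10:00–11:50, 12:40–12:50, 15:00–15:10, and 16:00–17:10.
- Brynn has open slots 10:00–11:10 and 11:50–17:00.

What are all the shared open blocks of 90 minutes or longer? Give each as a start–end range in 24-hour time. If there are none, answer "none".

Carlos free within 10:00–18:00: 10:40–11:50, 12:40–13:00, 14:50–15:10, 15:20–15:30, 17:10–18:00.
Ravi free within 10:00–18:00: 10:00–12:00, 13:30–17:40.
Carlos ∩ Ravi: 10:40–11:50, 14:50–15:10, 15:20–15:30, 17:10–17:40.
Carlos ∩ Ravi ∩ Tomás: 10:40–11:50, 15:00–15:10.
Carlos ∩ Ravi ∩ Tomás ∩ Brynn: 10:40–11:10, 15:00–15:10.
Windows ≥ 90 min: (none).

none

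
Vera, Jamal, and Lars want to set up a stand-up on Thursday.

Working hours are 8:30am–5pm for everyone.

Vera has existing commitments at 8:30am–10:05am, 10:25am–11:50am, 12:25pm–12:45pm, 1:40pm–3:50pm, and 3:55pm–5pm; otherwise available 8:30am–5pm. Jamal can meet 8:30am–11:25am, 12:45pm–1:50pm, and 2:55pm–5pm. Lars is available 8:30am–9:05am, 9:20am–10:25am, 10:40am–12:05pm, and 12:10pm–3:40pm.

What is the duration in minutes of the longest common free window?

55 minutes

Vera free within 08:30–17:00: 10:05–10:25, 11:50–12:25, 12:45–13:40, 15:50–15:55.
Vera ∩ Jamal: 10:05–10:25, 12:45–13:40, 15:50–15:55.
Vera ∩ Jamal ∩ Lars: 10:05–10:25, 12:45–13:40.
Common window lengths: 20, 55 min; longest is 55.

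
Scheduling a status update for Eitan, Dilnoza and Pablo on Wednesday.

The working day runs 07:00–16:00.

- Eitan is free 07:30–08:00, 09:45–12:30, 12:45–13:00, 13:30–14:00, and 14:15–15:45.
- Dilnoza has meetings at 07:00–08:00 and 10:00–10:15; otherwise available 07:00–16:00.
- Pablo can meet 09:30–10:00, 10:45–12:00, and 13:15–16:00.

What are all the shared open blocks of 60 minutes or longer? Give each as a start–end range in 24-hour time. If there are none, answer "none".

10:45–12:00, 14:15–15:45

Dilnoza free within 07:00–16:00: 08:00–10:00, 10:15–16:00.
Eitan ∩ Dilnoza: 09:45–10:00, 10:15–12:30, 12:45–13:00, 13:30–14:00, 14:15–15:45.
Eitan ∩ Dilnoza ∩ Pablo: 09:45–10:00, 10:45–12:00, 13:30–14:00, 14:15–15:45.
Windows ≥ 60 min: 10:45–12:00, 14:15–15:45.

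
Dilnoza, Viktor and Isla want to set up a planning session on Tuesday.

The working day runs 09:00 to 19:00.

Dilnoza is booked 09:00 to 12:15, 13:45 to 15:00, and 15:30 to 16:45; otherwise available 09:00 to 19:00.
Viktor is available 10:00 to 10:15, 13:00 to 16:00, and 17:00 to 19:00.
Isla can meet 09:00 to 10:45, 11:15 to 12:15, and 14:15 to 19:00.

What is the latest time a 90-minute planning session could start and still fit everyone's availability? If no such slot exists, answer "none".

17:30

Dilnoza free within 09:00–19:00: 12:15–13:45, 15:00–15:30, 16:45–19:00.
Dilnoza ∩ Viktor: 13:00–13:45, 15:00–15:30, 17:00–19:00.
Dilnoza ∩ Viktor ∩ Isla: 15:00–15:30, 17:00–19:00.
Windows ≥ 90 min: 17:00–19:00.
Latest start in the last window 17:00–19:00 is 19:00 − 90 min = 17:30.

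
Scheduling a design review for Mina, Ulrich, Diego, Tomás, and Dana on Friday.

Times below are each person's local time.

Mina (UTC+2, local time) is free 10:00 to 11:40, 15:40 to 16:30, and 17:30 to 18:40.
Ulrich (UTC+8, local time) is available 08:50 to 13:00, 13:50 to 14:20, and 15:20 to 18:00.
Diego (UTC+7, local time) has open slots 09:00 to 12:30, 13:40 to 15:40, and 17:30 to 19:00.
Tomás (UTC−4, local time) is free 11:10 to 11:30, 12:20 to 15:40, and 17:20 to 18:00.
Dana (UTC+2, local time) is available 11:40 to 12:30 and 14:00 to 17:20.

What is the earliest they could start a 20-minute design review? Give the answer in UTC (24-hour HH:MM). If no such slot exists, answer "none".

none

Mina → UTC: 08:00–09:40, 13:40–14:30, 15:30–16:40.
Ulrich → UTC: 00:50–05:00, 05:50–06:20, 07:20–10:00.
Diego → UTC: 02:00–05:30, 06:40–08:40, 10:30–12:00.
Tomás → UTC: 15:10–15:30, 16:20–19:40, 21:20–22:00.
Dana → UTC: 09:40–10:30, 12:00–15:20.
Mina ∩ Ulrich: 08:00–09:40.
Mina ∩ Ulrich ∩ Diego: 08:00–08:40.
Mina ∩ Ulrich ∩ Diego ∩ Tomás: (none).
Mina ∩ Ulrich ∩ Diego ∩ Tomás ∩ Dana: (none).
Windows ≥ 20 min: (none).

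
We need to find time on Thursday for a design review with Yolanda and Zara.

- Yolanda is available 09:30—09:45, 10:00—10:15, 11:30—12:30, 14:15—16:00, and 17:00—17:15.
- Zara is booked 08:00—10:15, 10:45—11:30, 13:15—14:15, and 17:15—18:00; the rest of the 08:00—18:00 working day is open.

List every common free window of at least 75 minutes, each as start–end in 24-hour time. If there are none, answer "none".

14:15–16:00

Zara free within 08:00–18:00: 10:15–10:45, 11:30–13:15, 14:15–17:15.
Yolanda ∩ Zara: 11:30–12:30, 14:15–16:00, 17:00–17:15.
Windows ≥ 75 min: 14:15–16:00.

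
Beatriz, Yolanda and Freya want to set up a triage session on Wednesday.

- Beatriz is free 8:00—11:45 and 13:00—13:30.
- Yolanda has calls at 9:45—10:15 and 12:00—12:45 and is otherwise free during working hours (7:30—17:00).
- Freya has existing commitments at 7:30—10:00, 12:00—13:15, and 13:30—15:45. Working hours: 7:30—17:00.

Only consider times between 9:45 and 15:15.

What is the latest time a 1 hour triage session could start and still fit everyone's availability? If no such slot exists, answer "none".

Yolanda free within 07:30–17:00: 07:30–09:45, 10:15–12:00, 12:45–17:00.
Freya free within 07:30–17:00: 10:00–12:00, 13:15–13:30, 15:45–17:00.
Beatriz ∩ Yolanda: 08:00–09:45, 10:15–11:45, 13:00–13:30.
Beatriz ∩ Yolanda ∩ Freya: 10:15–11:45, 13:15–13:30.
Restricted to 09:45–15:15: 10:15–11:45, 13:15–13:30.
Windows ≥ 60 min: 10:15–11:45.
Latest start in the last window 10:15–11:45 is 11:45 − 60 min = 10:45.

10:45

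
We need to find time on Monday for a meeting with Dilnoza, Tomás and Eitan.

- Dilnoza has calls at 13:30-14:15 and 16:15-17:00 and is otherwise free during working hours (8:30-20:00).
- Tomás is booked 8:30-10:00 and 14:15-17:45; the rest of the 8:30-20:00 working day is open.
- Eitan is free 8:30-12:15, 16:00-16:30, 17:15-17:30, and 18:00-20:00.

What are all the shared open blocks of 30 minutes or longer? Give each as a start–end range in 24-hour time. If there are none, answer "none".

10:00–12:15, 18:00–20:00

Dilnoza free within 08:30–20:00: 08:30–13:30, 14:15–16:15, 17:00–20:00.
Tomás free within 08:30–20:00: 10:00–14:15, 17:45–20:00.
Dilnoza ∩ Tomás: 10:00–13:30, 17:45–20:00.
Dilnoza ∩ Tomás ∩ Eitan: 10:00–12:15, 18:00–20:00.
Windows ≥ 30 min: 10:00–12:15, 18:00–20:00.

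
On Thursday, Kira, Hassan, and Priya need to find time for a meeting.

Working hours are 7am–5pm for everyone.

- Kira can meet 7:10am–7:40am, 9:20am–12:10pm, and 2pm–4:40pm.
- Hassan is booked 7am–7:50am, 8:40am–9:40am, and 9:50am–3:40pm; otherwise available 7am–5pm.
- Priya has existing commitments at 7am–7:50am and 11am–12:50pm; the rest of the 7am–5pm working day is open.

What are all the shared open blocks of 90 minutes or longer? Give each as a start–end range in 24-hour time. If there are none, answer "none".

Hassan free within 07:00–17:00: 07:50–08:40, 09:40–09:50, 15:40–17:00.
Priya free within 07:00–17:00: 07:50–11:00, 12:50–17:00.
Kira ∩ Hassan: 09:40–09:50, 15:40–16:40.
Kira ∩ Hassan ∩ Priya: 09:40–09:50, 15:40–16:40.
Windows ≥ 90 min: (none).

none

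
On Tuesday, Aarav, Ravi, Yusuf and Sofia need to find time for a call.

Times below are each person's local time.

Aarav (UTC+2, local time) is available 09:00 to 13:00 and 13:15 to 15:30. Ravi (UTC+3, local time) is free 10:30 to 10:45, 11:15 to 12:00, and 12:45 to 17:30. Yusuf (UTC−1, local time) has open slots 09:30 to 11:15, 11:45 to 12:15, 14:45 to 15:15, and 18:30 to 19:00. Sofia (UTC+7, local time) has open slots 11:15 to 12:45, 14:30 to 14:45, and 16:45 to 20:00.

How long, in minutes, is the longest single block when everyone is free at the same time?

Aarav → UTC: 07:00–11:00, 11:15–13:30.
Ravi → UTC: 07:30–07:45, 08:15–09:00, 09:45–14:30.
Yusuf → UTC: 10:30–12:15, 12:45–13:15, 15:45–16:15, 19:30–20:00.
Sofia → UTC: 04:15–05:45, 07:30–07:45, 09:45–13:00.
Aarav ∩ Ravi: 07:30–07:45, 08:15–09:00, 09:45–11:00, 11:15–13:30.
Aarav ∩ Ravi ∩ Yusuf: 10:30–11:00, 11:15–12:15, 12:45–13:15.
Aarav ∩ Ravi ∩ Yusuf ∩ Sofia: 10:30–11:00, 11:15–12:15, 12:45–13:00.
Common window lengths: 30, 60, 15 min; longest is 60.

60 minutes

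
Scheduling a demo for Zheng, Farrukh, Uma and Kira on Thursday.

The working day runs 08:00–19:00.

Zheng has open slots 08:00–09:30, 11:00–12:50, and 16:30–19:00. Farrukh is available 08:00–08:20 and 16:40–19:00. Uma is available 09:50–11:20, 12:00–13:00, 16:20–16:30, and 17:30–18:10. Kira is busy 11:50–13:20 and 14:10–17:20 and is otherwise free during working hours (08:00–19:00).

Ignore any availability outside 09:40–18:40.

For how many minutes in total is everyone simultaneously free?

Kira free within 08:00–19:00: 08:00–11:50, 13:20–14:10, 17:20–19:00.
Zheng ∩ Farrukh: 08:00–08:20, 16:40–19:00.
Zheng ∩ Farrukh ∩ Uma: 17:30–18:10.
Zheng ∩ Farrukh ∩ Uma ∩ Kira: 17:30–18:10.
Restricted to 09:40–18:40: 17:30–18:10.
Total common minutes: 40.

40 minutes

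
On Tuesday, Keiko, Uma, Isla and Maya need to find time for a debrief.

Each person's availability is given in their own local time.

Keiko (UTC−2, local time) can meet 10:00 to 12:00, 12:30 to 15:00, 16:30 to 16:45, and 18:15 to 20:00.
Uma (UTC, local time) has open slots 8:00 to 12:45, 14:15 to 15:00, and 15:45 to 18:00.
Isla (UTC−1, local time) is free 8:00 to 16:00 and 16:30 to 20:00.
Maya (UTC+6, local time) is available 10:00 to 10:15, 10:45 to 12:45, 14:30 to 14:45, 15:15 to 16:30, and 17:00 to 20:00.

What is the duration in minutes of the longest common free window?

45 minutes

Keiko → UTC: 12:00–14:00, 14:30–17:00, 18:30–18:45, 20:15–22:00.
Uma → UTC: 08:00–12:45, 14:15–15:00, 15:45–18:00.
Isla → UTC: 09:00–17:00, 17:30–21:00.
Maya → UTC: 04:00–04:15, 04:45–06:45, 08:30–08:45, 09:15–10:30, 11:00–14:00.
Keiko ∩ Uma: 12:00–12:45, 14:30–15:00, 15:45–17:00.
Keiko ∩ Uma ∩ Isla: 12:00–12:45, 14:30–15:00, 15:45–17:00.
Keiko ∩ Uma ∩ Isla ∩ Maya: 12:00–12:45.
Single common window of 45 minutes.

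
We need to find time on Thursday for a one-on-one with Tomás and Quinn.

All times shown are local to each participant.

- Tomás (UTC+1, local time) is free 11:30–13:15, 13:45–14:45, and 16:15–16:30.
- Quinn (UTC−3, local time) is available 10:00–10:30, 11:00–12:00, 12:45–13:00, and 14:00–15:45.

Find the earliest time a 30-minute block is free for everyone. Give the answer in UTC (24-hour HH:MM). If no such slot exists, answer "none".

Tomás → UTC: 10:30–12:15, 12:45–13:45, 15:15–15:30.
Quinn → UTC: 13:00–13:30, 14:00–15:00, 15:45–16:00, 17:00–18:45.
Tomás ∩ Quinn: 13:00–13:30.
Windows ≥ 30 min: 13:00–13:30.
Earliest such window starts at 13:00.

13:00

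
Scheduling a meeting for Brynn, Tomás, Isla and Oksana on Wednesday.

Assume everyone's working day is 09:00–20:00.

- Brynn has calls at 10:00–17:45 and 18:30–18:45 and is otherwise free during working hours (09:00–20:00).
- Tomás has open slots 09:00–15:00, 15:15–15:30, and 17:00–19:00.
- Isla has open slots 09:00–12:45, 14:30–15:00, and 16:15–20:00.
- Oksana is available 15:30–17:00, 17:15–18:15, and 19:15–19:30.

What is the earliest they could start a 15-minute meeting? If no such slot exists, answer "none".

17:45

Brynn free within 09:00–20:00: 09:00–10:00, 17:45–18:30, 18:45–20:00.
Brynn ∩ Tomás: 09:00–10:00, 17:45–18:30, 18:45–19:00.
Brynn ∩ Tomás ∩ Isla: 09:00–10:00, 17:45–18:30, 18:45–19:00.
Brynn ∩ Tomás ∩ Isla ∩ Oksana: 17:45–18:15.
Windows ≥ 15 min: 17:45–18:15.
Earliest such window starts at 17:45.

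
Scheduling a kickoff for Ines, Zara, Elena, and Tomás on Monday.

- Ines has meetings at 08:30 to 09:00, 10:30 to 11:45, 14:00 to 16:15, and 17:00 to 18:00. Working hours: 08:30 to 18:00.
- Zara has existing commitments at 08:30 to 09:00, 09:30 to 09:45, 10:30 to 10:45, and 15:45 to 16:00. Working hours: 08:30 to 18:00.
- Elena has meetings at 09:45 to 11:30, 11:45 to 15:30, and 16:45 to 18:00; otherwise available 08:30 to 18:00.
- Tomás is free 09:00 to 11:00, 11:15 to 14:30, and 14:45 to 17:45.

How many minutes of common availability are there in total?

60 minutes

Ines free within 08:30–18:00: 09:00–10:30, 11:45–14:00, 16:15–17:00.
Zara free within 08:30–18:00: 09:00–09:30, 09:45–10:30, 10:45–15:45, 16:00–18:00.
Elena free within 08:30–18:00: 08:30–09:45, 11:30–11:45, 15:30–16:45.
Ines ∩ Zara: 09:00–09:30, 09:45–10:30, 11:45–14:00, 16:15–17:00.
Ines ∩ Zara ∩ Elena: 09:00–09:30, 16:15–16:45.
Ines ∩ Zara ∩ Elena ∩ Tomás: 09:00–09:30, 16:15–16:45.
Total common minutes: 30 + 30 = 60.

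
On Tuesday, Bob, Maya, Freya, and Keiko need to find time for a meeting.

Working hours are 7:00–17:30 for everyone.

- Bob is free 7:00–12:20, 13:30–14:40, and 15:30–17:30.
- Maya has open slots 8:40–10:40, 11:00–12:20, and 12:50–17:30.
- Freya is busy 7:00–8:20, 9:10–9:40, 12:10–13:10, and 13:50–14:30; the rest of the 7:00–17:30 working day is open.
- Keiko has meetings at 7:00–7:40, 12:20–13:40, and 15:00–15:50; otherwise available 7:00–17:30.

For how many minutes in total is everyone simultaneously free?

280 minutes

Freya free within 07:00–17:30: 08:20–09:10, 09:40–12:10, 13:10–13:50, 14:30–17:30.
Keiko free within 07:00–17:30: 07:40–12:20, 13:40–15:00, 15:50–17:30.
Bob ∩ Maya: 08:40–10:40, 11:00–12:20, 13:30–14:40, 15:30–17:30.
Bob ∩ Maya ∩ Freya: 08:40–09:10, 09:40–10:40, 11:00–12:10, 13:30–13:50, 14:30–14:40, 15:30–17:30.
Bob ∩ Maya ∩ Freya ∩ Keiko: 08:40–09:10, 09:40–10:40, 11:00–12:10, 13:40–13:50, 14:30–14:40, 15:50–17:30.
Total common minutes: 30 + 60 + 70 + 10 + 10 + 100 = 280.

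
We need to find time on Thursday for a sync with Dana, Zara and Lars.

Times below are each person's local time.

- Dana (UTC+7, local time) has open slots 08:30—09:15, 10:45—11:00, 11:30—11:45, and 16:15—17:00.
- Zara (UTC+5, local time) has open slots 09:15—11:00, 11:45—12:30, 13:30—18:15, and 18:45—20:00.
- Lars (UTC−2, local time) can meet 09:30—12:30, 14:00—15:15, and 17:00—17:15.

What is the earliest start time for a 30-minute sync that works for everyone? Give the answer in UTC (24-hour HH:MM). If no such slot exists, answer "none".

none

Dana → UTC: 01:30–02:15, 03:45–04:00, 04:30–04:45, 09:15–10:00.
Zara → UTC: 04:15–06:00, 06:45–07:30, 08:30–13:15, 13:45–15:00.
Lars → UTC: 11:30–14:30, 16:00–17:15, 19:00–19:15.
Dana ∩ Zara: 04:30–04:45, 09:15–10:00.
Dana ∩ Zara ∩ Lars: (none).
Windows ≥ 30 min: (none).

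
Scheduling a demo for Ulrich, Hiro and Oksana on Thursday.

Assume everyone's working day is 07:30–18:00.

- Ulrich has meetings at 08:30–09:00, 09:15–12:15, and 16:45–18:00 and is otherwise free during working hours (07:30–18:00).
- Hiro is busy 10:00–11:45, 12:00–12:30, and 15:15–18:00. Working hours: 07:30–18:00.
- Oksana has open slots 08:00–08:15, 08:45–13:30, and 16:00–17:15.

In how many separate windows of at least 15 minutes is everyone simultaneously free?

Ulrich free within 07:30–18:00: 07:30–08:30, 09:00–09:15, 12:15–16:45.
Hiro free within 07:30–18:00: 07:30–10:00, 11:45–12:00, 12:30–15:15.
Ulrich ∩ Hiro: 07:30–08:30, 09:00–09:15, 12:30–15:15.
Ulrich ∩ Hiro ∩ Oksana: 08:00–08:15, 09:00–09:15, 12:30–13:30.
Windows ≥ 15 min: 08:00–08:15, 09:00–09:15, 12:30–13:30.
That's 3 windows.

3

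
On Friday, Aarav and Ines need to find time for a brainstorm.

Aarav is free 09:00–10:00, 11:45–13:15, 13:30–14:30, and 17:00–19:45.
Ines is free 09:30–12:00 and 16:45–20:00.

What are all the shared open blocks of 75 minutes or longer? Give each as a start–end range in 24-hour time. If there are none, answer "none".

Aarav ∩ Ines: 09:30–10:00, 11:45–12:00, 17:00–19:45.
Windows ≥ 75 min: 17:00–19:45.

17:00–19:45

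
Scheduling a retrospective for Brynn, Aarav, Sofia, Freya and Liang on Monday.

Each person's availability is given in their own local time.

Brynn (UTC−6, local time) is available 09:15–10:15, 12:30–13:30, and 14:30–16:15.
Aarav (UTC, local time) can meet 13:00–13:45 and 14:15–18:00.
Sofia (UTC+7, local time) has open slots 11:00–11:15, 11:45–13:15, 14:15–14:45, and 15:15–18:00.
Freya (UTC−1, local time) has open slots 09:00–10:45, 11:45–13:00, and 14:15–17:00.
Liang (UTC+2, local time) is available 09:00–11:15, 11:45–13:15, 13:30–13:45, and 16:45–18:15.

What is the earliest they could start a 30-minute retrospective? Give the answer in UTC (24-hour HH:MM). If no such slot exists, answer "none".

Brynn → UTC: 15:15–16:15, 18:30–19:30, 20:30–22:15.
Aarav → UTC: 13:00–13:45, 14:15–18:00.
Sofia → UTC: 04:00–04:15, 04:45–06:15, 07:15–07:45, 08:15–11:00.
Freya → UTC: 10:00–11:45, 12:45–14:00, 15:15–18:00.
Liang → UTC: 07:00–09:15, 09:45–11:15, 11:30–11:45, 14:45–16:15.
Brynn ∩ Aarav: 15:15–16:15.
Brynn ∩ Aarav ∩ Sofia: (none).
Brynn ∩ Aarav ∩ Sofia ∩ Freya: (none).
Brynn ∩ Aarav ∩ Sofia ∩ Freya ∩ Liang: (none).
Windows ≥ 30 min: (none).

none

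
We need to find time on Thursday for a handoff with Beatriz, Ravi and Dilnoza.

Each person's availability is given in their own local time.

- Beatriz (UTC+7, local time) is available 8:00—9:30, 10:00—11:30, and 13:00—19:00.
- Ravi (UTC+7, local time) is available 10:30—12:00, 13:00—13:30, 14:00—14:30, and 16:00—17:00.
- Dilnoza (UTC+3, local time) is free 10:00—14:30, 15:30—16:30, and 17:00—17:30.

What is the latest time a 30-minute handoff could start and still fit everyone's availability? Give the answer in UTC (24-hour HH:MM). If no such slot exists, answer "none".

Beatriz → UTC: 01:00–02:30, 03:00–04:30, 06:00–12:00.
Ravi → UTC: 03:30–05:00, 06:00–06:30, 07:00–07:30, 09:00–10:00.
Dilnoza → UTC: 07:00–11:30, 12:30–13:30, 14:00–14:30.
Beatriz ∩ Ravi: 03:30–04:30, 06:00–06:30, 07:00–07:30, 09:00–10:00.
Beatriz ∩ Ravi ∩ Dilnoza: 07:00–07:30, 09:00–10:00.
Windows ≥ 30 min: 07:00–07:30, 09:00–10:00.
Latest start in the last window 09:00–10:00 is 10:00 − 30 min = 09:30.

09:30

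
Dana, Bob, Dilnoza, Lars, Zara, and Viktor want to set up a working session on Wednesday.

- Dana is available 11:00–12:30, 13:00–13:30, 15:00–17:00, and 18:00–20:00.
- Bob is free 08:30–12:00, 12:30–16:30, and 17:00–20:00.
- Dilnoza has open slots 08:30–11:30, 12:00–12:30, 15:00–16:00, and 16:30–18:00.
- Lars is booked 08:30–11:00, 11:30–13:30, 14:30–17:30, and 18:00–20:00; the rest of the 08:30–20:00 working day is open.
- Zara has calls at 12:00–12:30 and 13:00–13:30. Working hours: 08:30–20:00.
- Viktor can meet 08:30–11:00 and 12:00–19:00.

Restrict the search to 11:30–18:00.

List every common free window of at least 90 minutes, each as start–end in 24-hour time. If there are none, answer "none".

Lars free within 08:30–20:00: 11:00–11:30, 13:30–14:30, 17:30–18:00.
Zara free within 08:30–20:00: 08:30–12:00, 12:30–13:00, 13:30–20:00.
Dana ∩ Bob: 11:00–12:00, 13:00–13:30, 15:00–16:30, 18:00–20:00.
Dana ∩ Bob ∩ Dilnoza: 11:00–11:30, 15:00–16:00.
Dana ∩ Bob ∩ Dilnoza ∩ Lars: 11:00–11:30.
Dana ∩ Bob ∩ Dilnoza ∩ Lars ∩ Zara: 11:00–11:30.
Dana ∩ Bob ∩ Dilnoza ∩ Lars ∩ Zara ∩ Viktor: (none).
Restricted to 11:30–18:00: (none).
Windows ≥ 90 min: (none).

none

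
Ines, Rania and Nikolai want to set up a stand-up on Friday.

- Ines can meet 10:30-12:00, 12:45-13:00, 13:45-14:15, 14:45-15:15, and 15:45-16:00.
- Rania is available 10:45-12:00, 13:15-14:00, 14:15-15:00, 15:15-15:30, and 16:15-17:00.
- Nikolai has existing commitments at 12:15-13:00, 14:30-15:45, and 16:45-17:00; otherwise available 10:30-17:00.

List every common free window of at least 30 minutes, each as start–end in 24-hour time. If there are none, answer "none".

Nikolai free within 10:30–17:00: 10:30–12:15, 13:00–14:30, 15:45–16:45.
Ines ∩ Rania: 10:45–12:00, 13:45–14:00, 14:45–15:00.
Ines ∩ Rania ∩ Nikolai: 10:45–12:00, 13:45–14:00.
Windows ≥ 30 min: 10:45–12:00.

10:45–12:00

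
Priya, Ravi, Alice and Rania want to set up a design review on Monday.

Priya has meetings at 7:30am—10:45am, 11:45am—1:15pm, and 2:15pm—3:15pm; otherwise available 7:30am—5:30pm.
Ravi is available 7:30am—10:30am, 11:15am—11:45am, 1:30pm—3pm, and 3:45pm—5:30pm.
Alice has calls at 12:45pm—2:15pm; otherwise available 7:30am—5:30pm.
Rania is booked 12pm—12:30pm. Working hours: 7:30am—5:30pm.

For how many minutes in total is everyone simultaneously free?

135 minutes

Priya free within 07:30–17:30: 10:45–11:45, 13:15–14:15, 15:15–17:30.
Alice free within 07:30–17:30: 07:30–12:45, 14:15–17:30.
Rania free within 07:30–17:30: 07:30–12:00, 12:30–17:30.
Priya ∩ Ravi: 11:15–11:45, 13:30–14:15, 15:45–17:30.
Priya ∩ Ravi ∩ Alice: 11:15–11:45, 15:45–17:30.
Priya ∩ Ravi ∩ Alice ∩ Rania: 11:15–11:45, 15:45–17:30.
Total common minutes: 30 + 105 = 135.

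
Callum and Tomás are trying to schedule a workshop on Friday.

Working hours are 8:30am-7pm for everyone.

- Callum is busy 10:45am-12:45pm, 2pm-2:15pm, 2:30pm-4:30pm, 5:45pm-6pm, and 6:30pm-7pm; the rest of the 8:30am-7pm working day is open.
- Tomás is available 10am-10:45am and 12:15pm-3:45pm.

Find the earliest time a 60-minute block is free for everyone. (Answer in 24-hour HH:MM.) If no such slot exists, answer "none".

12:45

Callum free within 08:30–19:00: 08:30–10:45, 12:45–14:00, 14:15–14:30, 16:30–17:45, 18:00–18:30.
Callum ∩ Tomás: 10:00–10:45, 12:45–14:00, 14:15–14:30.
Windows ≥ 60 min: 12:45–14:00.
Earliest such window starts at 12:45.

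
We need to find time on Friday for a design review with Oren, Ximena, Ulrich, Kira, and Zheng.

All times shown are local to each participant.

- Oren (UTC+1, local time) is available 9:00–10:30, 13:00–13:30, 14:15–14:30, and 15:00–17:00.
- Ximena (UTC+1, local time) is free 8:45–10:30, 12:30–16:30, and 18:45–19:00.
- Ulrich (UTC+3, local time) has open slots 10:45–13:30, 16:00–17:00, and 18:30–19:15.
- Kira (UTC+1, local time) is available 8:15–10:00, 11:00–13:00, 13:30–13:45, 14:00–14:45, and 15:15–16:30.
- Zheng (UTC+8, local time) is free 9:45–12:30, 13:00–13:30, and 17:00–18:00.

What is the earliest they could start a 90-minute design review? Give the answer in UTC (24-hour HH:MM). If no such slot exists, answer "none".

none

Oren → UTC: 08:00–09:30, 12:00–12:30, 13:15–13:30, 14:00–16:00.
Ximena → UTC: 07:45–09:30, 11:30–15:30, 17:45–18:00.
Ulrich → UTC: 07:45–10:30, 13:00–14:00, 15:30–16:15.
Kira → UTC: 07:15–09:00, 10:00–12:00, 12:30–12:45, 13:00–13:45, 14:15–15:30.
Zheng → UTC: 01:45–04:30, 05:00–05:30, 09:00–10:00.
Oren ∩ Ximena: 08:00–09:30, 12:00–12:30, 13:15–13:30, 14:00–15:30.
Oren ∩ Ximena ∩ Ulrich: 08:00–09:30, 13:15–13:30.
Oren ∩ Ximena ∩ Ulrich ∩ Kira: 08:00–09:00, 13:15–13:30.
Oren ∩ Ximena ∩ Ulrich ∩ Kira ∩ Zheng: (none).
Windows ≥ 90 min: (none).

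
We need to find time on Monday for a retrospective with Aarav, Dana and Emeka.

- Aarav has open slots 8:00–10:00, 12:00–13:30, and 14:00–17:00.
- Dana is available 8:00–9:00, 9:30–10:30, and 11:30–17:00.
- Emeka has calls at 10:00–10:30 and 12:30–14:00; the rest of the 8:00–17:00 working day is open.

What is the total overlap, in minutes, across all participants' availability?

Emeka free within 08:00–17:00: 08:00–10:00, 10:30–12:30, 14:00–17:00.
Aarav ∩ Dana: 08:00–09:00, 09:30–10:00, 12:00–13:30, 14:00–17:00.
Aarav ∩ Dana ∩ Emeka: 08:00–09:00, 09:30–10:00, 12:00–12:30, 14:00–17:00.
Total common minutes: 60 + 30 + 30 + 180 = 300.

300 minutes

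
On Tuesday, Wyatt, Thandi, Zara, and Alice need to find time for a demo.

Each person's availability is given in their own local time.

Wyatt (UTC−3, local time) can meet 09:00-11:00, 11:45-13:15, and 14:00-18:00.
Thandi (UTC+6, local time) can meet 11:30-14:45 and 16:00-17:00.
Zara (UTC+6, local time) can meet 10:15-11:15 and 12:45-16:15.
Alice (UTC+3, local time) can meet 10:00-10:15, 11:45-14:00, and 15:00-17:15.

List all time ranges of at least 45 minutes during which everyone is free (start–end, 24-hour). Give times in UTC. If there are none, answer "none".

Wyatt → UTC: 12:00–14:00, 14:45–16:15, 17:00–21:00.
Thandi → UTC: 05:30–08:45, 10:00–11:00.
Zara → UTC: 04:15–05:15, 06:45–10:15.
Alice → UTC: 07:00–07:15, 08:45–11:00, 12:00–14:15.
Wyatt ∩ Thandi: (none).
Wyatt ∩ Thandi ∩ Zara: (none).
Wyatt ∩ Thandi ∩ Zara ∩ Alice: (none).
Windows ≥ 45 min: (none).

none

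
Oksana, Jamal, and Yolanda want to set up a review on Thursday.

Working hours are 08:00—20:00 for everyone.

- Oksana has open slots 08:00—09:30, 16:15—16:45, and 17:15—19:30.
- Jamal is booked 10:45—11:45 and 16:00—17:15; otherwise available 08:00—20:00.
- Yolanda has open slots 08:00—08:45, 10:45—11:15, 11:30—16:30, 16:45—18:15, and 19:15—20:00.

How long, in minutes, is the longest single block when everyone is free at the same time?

Jamal free within 08:00–20:00: 08:00–10:45, 11:45–16:00, 17:15–20:00.
Oksana ∩ Jamal: 08:00–09:30, 17:15–19:30.
Oksana ∩ Jamal ∩ Yolanda: 08:00–08:45, 17:15–18:15, 19:15–19:30.
Common window lengths: 45, 60, 15 min; longest is 60.

60 minutes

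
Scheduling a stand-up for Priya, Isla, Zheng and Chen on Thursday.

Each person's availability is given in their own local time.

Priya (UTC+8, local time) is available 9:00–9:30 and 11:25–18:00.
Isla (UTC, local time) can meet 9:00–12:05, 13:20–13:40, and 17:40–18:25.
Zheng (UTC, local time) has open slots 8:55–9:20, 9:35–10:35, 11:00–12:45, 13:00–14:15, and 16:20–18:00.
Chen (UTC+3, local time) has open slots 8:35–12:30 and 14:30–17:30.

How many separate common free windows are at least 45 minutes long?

0

Priya → UTC: 01:00–01:30, 03:25–10:00.
Isla → UTC: 09:00–12:05, 13:20–13:40, 17:40–18:25.
Zheng → UTC: 08:55–09:20, 09:35–10:35, 11:00–12:45, 13:00–14:15, 16:20–18:00.
Chen → UTC: 05:35–09:30, 11:30–14:30.
Priya ∩ Isla: 09:00–10:00.
Priya ∩ Isla ∩ Zheng: 09:00–09:20, 09:35–10:00.
Priya ∩ Isla ∩ Zheng ∩ Chen: 09:00–09:20.
Windows ≥ 45 min: (none).
That's 0 windows.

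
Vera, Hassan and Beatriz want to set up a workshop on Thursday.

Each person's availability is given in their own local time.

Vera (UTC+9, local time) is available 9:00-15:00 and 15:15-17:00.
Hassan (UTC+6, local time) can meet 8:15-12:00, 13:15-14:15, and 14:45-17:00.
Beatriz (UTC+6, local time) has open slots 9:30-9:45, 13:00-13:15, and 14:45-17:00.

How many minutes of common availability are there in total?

Vera → UTC: 00:00–06:00, 06:15–08:00.
Hassan → UTC: 02:15–06:00, 07:15–08:15, 08:45–11:00.
Beatriz → UTC: 03:30–03:45, 07:00–07:15, 08:45–11:00.
Vera ∩ Hassan: 02:15–06:00, 07:15–08:00.
Vera ∩ Hassan ∩ Beatriz: 03:30–03:45.
Total common minutes: 15.

15 minutes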